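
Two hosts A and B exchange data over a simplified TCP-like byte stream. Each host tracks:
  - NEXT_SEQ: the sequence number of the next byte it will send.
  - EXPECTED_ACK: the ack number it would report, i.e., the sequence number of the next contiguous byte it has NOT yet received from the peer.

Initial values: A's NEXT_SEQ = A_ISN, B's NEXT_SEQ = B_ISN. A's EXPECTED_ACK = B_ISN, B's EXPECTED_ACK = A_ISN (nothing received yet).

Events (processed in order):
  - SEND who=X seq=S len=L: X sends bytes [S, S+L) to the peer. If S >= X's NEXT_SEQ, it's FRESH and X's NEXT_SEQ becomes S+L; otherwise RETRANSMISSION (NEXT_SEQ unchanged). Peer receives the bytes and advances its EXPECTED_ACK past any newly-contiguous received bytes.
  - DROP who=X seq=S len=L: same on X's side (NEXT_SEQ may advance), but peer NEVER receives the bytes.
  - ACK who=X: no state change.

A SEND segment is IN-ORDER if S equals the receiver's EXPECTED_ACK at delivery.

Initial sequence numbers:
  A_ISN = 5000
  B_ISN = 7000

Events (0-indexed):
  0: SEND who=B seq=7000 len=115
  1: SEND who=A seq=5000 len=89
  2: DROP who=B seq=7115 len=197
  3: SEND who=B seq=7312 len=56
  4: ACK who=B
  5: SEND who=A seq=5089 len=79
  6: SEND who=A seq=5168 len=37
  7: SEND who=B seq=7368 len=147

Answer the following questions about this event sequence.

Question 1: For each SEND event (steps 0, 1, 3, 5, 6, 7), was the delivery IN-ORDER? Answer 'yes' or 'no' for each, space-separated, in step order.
Answer: yes yes no yes yes no

Derivation:
Step 0: SEND seq=7000 -> in-order
Step 1: SEND seq=5000 -> in-order
Step 3: SEND seq=7312 -> out-of-order
Step 5: SEND seq=5089 -> in-order
Step 6: SEND seq=5168 -> in-order
Step 7: SEND seq=7368 -> out-of-order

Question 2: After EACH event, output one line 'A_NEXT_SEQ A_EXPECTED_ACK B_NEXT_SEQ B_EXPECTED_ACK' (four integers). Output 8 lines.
5000 7115 7115 5000
5089 7115 7115 5089
5089 7115 7312 5089
5089 7115 7368 5089
5089 7115 7368 5089
5168 7115 7368 5168
5205 7115 7368 5205
5205 7115 7515 5205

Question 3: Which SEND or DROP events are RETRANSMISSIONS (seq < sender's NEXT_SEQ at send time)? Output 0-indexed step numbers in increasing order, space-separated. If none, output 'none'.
Answer: none

Derivation:
Step 0: SEND seq=7000 -> fresh
Step 1: SEND seq=5000 -> fresh
Step 2: DROP seq=7115 -> fresh
Step 3: SEND seq=7312 -> fresh
Step 5: SEND seq=5089 -> fresh
Step 6: SEND seq=5168 -> fresh
Step 7: SEND seq=7368 -> fresh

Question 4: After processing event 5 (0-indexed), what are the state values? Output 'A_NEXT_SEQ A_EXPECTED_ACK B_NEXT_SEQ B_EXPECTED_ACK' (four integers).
After event 0: A_seq=5000 A_ack=7115 B_seq=7115 B_ack=5000
After event 1: A_seq=5089 A_ack=7115 B_seq=7115 B_ack=5089
After event 2: A_seq=5089 A_ack=7115 B_seq=7312 B_ack=5089
After event 3: A_seq=5089 A_ack=7115 B_seq=7368 B_ack=5089
After event 4: A_seq=5089 A_ack=7115 B_seq=7368 B_ack=5089
After event 5: A_seq=5168 A_ack=7115 B_seq=7368 B_ack=5168

5168 7115 7368 5168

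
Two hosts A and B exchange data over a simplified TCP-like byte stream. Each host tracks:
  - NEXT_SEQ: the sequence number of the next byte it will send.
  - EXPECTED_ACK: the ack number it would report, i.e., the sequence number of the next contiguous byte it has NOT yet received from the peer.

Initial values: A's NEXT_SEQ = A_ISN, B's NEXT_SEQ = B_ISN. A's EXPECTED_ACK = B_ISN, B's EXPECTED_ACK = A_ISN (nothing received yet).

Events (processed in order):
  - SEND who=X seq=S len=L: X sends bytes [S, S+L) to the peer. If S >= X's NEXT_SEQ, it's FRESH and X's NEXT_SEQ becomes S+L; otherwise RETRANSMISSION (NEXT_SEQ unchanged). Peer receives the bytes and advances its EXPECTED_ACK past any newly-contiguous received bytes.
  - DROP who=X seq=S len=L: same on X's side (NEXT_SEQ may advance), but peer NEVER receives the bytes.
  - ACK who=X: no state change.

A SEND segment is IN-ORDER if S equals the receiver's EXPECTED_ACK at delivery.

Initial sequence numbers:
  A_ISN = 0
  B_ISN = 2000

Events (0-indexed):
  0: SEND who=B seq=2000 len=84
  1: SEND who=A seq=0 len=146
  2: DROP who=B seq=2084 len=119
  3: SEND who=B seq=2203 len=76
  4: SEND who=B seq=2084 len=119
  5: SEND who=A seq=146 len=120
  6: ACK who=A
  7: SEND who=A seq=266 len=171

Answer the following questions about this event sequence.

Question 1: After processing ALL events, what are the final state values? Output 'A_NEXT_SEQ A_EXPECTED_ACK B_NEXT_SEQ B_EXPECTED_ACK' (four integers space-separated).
After event 0: A_seq=0 A_ack=2084 B_seq=2084 B_ack=0
After event 1: A_seq=146 A_ack=2084 B_seq=2084 B_ack=146
After event 2: A_seq=146 A_ack=2084 B_seq=2203 B_ack=146
After event 3: A_seq=146 A_ack=2084 B_seq=2279 B_ack=146
After event 4: A_seq=146 A_ack=2279 B_seq=2279 B_ack=146
After event 5: A_seq=266 A_ack=2279 B_seq=2279 B_ack=266
After event 6: A_seq=266 A_ack=2279 B_seq=2279 B_ack=266
After event 7: A_seq=437 A_ack=2279 B_seq=2279 B_ack=437

Answer: 437 2279 2279 437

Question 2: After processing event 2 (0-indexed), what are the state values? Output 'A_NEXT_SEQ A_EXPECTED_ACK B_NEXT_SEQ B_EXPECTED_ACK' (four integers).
After event 0: A_seq=0 A_ack=2084 B_seq=2084 B_ack=0
After event 1: A_seq=146 A_ack=2084 B_seq=2084 B_ack=146
After event 2: A_seq=146 A_ack=2084 B_seq=2203 B_ack=146

146 2084 2203 146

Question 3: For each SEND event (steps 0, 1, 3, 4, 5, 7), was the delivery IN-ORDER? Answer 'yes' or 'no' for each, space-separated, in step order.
Step 0: SEND seq=2000 -> in-order
Step 1: SEND seq=0 -> in-order
Step 3: SEND seq=2203 -> out-of-order
Step 4: SEND seq=2084 -> in-order
Step 5: SEND seq=146 -> in-order
Step 7: SEND seq=266 -> in-order

Answer: yes yes no yes yes yes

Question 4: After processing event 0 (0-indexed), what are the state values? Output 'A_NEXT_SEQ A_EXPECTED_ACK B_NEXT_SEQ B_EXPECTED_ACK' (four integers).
After event 0: A_seq=0 A_ack=2084 B_seq=2084 B_ack=0

0 2084 2084 0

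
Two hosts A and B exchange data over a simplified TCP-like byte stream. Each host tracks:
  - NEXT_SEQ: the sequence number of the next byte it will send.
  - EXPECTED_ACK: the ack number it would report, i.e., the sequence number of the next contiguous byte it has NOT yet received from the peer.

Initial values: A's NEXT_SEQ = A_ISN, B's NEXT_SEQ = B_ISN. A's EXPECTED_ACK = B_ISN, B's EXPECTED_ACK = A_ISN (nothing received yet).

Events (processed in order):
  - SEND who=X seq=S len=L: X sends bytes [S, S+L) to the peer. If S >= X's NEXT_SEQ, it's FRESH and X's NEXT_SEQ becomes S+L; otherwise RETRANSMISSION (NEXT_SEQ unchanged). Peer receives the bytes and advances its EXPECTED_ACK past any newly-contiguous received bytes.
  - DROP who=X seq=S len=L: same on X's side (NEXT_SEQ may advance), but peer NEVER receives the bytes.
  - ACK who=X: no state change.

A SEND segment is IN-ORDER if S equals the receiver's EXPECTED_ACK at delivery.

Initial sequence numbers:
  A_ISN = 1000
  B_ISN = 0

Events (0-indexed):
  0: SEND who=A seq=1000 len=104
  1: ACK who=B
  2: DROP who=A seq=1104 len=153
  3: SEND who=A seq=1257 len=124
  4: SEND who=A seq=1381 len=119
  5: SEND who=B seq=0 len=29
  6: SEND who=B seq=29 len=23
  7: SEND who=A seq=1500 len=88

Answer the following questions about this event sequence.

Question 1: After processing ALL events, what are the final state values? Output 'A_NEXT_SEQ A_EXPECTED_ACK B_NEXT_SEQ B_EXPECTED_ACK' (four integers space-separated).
Answer: 1588 52 52 1104

Derivation:
After event 0: A_seq=1104 A_ack=0 B_seq=0 B_ack=1104
After event 1: A_seq=1104 A_ack=0 B_seq=0 B_ack=1104
After event 2: A_seq=1257 A_ack=0 B_seq=0 B_ack=1104
After event 3: A_seq=1381 A_ack=0 B_seq=0 B_ack=1104
After event 4: A_seq=1500 A_ack=0 B_seq=0 B_ack=1104
After event 5: A_seq=1500 A_ack=29 B_seq=29 B_ack=1104
After event 6: A_seq=1500 A_ack=52 B_seq=52 B_ack=1104
After event 7: A_seq=1588 A_ack=52 B_seq=52 B_ack=1104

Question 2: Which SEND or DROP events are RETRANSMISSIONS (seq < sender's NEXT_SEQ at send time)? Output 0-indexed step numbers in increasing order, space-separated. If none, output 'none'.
Answer: none

Derivation:
Step 0: SEND seq=1000 -> fresh
Step 2: DROP seq=1104 -> fresh
Step 3: SEND seq=1257 -> fresh
Step 4: SEND seq=1381 -> fresh
Step 5: SEND seq=0 -> fresh
Step 6: SEND seq=29 -> fresh
Step 7: SEND seq=1500 -> fresh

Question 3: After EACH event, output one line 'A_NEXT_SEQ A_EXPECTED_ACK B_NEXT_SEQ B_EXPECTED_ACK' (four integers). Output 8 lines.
1104 0 0 1104
1104 0 0 1104
1257 0 0 1104
1381 0 0 1104
1500 0 0 1104
1500 29 29 1104
1500 52 52 1104
1588 52 52 1104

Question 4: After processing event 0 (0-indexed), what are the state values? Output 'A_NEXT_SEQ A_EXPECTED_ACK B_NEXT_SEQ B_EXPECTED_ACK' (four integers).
After event 0: A_seq=1104 A_ack=0 B_seq=0 B_ack=1104

1104 0 0 1104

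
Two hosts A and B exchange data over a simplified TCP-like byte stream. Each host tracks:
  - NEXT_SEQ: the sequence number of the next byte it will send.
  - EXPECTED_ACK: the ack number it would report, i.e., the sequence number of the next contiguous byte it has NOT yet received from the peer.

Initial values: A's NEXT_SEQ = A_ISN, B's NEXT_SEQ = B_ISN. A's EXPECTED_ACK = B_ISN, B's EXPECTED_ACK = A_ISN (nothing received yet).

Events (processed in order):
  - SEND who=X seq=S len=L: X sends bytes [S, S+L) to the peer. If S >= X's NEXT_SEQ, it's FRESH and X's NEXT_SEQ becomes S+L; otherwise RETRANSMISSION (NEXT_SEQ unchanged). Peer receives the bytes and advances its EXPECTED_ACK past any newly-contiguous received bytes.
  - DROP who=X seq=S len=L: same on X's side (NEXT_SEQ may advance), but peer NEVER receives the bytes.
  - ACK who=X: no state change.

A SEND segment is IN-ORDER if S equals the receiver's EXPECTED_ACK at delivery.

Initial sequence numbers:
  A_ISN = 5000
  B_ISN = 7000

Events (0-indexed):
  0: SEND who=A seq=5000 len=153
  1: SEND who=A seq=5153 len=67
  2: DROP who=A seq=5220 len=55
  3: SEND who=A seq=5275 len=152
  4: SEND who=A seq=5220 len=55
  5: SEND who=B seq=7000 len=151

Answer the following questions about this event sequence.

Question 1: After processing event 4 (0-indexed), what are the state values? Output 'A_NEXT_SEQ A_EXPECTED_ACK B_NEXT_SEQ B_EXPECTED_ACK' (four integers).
After event 0: A_seq=5153 A_ack=7000 B_seq=7000 B_ack=5153
After event 1: A_seq=5220 A_ack=7000 B_seq=7000 B_ack=5220
After event 2: A_seq=5275 A_ack=7000 B_seq=7000 B_ack=5220
After event 3: A_seq=5427 A_ack=7000 B_seq=7000 B_ack=5220
After event 4: A_seq=5427 A_ack=7000 B_seq=7000 B_ack=5427

5427 7000 7000 5427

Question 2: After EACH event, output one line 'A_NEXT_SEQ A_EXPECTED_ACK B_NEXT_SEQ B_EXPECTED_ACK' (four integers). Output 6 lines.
5153 7000 7000 5153
5220 7000 7000 5220
5275 7000 7000 5220
5427 7000 7000 5220
5427 7000 7000 5427
5427 7151 7151 5427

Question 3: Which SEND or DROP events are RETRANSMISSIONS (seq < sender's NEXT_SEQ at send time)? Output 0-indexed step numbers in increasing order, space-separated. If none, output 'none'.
Answer: 4

Derivation:
Step 0: SEND seq=5000 -> fresh
Step 1: SEND seq=5153 -> fresh
Step 2: DROP seq=5220 -> fresh
Step 3: SEND seq=5275 -> fresh
Step 4: SEND seq=5220 -> retransmit
Step 5: SEND seq=7000 -> fresh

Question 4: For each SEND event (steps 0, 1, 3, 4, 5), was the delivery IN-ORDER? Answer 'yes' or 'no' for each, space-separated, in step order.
Step 0: SEND seq=5000 -> in-order
Step 1: SEND seq=5153 -> in-order
Step 3: SEND seq=5275 -> out-of-order
Step 4: SEND seq=5220 -> in-order
Step 5: SEND seq=7000 -> in-order

Answer: yes yes no yes yes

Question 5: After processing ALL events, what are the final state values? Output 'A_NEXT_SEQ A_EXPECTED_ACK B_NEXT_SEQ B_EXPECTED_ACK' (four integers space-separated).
After event 0: A_seq=5153 A_ack=7000 B_seq=7000 B_ack=5153
After event 1: A_seq=5220 A_ack=7000 B_seq=7000 B_ack=5220
After event 2: A_seq=5275 A_ack=7000 B_seq=7000 B_ack=5220
After event 3: A_seq=5427 A_ack=7000 B_seq=7000 B_ack=5220
After event 4: A_seq=5427 A_ack=7000 B_seq=7000 B_ack=5427
After event 5: A_seq=5427 A_ack=7151 B_seq=7151 B_ack=5427

Answer: 5427 7151 7151 5427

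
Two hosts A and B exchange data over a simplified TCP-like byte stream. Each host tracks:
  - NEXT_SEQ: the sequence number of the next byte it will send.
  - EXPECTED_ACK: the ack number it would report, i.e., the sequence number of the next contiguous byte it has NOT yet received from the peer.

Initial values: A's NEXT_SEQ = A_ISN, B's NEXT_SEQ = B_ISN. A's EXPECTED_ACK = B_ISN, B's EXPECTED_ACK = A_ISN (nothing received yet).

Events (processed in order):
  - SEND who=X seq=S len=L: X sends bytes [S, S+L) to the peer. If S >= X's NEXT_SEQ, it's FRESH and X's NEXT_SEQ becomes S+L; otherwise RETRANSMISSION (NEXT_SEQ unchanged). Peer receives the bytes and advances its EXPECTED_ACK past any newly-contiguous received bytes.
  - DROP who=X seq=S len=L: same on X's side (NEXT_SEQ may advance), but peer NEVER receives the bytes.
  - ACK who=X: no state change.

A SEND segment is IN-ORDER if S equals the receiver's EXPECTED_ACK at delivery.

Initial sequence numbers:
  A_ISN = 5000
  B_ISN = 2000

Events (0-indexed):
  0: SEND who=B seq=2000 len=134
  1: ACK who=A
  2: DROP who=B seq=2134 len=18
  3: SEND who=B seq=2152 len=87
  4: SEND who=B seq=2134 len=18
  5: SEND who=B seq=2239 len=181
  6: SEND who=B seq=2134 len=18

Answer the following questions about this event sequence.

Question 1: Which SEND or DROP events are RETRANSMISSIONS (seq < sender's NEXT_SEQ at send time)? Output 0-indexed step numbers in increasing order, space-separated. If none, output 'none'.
Answer: 4 6

Derivation:
Step 0: SEND seq=2000 -> fresh
Step 2: DROP seq=2134 -> fresh
Step 3: SEND seq=2152 -> fresh
Step 4: SEND seq=2134 -> retransmit
Step 5: SEND seq=2239 -> fresh
Step 6: SEND seq=2134 -> retransmit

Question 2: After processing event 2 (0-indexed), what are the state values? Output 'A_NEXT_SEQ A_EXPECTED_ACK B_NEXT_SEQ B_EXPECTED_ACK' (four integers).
After event 0: A_seq=5000 A_ack=2134 B_seq=2134 B_ack=5000
After event 1: A_seq=5000 A_ack=2134 B_seq=2134 B_ack=5000
After event 2: A_seq=5000 A_ack=2134 B_seq=2152 B_ack=5000

5000 2134 2152 5000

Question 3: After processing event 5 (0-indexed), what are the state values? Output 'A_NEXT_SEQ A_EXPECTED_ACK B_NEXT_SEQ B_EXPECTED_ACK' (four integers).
After event 0: A_seq=5000 A_ack=2134 B_seq=2134 B_ack=5000
After event 1: A_seq=5000 A_ack=2134 B_seq=2134 B_ack=5000
After event 2: A_seq=5000 A_ack=2134 B_seq=2152 B_ack=5000
After event 3: A_seq=5000 A_ack=2134 B_seq=2239 B_ack=5000
After event 4: A_seq=5000 A_ack=2239 B_seq=2239 B_ack=5000
After event 5: A_seq=5000 A_ack=2420 B_seq=2420 B_ack=5000

5000 2420 2420 5000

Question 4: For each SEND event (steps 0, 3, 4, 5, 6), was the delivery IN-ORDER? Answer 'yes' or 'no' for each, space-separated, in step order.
Step 0: SEND seq=2000 -> in-order
Step 3: SEND seq=2152 -> out-of-order
Step 4: SEND seq=2134 -> in-order
Step 5: SEND seq=2239 -> in-order
Step 6: SEND seq=2134 -> out-of-order

Answer: yes no yes yes no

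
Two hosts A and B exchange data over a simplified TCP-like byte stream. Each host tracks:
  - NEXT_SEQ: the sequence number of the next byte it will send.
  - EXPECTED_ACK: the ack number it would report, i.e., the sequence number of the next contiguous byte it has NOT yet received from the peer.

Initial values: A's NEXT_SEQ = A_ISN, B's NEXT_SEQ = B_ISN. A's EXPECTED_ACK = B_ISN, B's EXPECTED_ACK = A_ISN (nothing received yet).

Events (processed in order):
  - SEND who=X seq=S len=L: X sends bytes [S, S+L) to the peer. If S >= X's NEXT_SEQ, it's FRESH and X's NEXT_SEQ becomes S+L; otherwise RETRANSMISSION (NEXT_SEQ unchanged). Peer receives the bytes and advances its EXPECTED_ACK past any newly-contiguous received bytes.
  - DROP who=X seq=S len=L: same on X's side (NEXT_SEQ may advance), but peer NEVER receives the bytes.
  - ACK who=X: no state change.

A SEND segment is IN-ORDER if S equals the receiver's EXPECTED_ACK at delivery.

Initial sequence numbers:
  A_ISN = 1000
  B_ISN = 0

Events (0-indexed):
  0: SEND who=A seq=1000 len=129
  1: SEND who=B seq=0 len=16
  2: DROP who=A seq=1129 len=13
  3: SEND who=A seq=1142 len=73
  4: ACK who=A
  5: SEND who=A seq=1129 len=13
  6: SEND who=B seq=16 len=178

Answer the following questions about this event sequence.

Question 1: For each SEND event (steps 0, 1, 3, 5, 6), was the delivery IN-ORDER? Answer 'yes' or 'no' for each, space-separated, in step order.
Answer: yes yes no yes yes

Derivation:
Step 0: SEND seq=1000 -> in-order
Step 1: SEND seq=0 -> in-order
Step 3: SEND seq=1142 -> out-of-order
Step 5: SEND seq=1129 -> in-order
Step 6: SEND seq=16 -> in-order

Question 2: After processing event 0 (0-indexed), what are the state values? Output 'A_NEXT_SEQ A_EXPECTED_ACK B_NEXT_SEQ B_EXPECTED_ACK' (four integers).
After event 0: A_seq=1129 A_ack=0 B_seq=0 B_ack=1129

1129 0 0 1129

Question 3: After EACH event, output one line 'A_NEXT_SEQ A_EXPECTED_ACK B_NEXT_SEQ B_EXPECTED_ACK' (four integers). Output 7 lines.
1129 0 0 1129
1129 16 16 1129
1142 16 16 1129
1215 16 16 1129
1215 16 16 1129
1215 16 16 1215
1215 194 194 1215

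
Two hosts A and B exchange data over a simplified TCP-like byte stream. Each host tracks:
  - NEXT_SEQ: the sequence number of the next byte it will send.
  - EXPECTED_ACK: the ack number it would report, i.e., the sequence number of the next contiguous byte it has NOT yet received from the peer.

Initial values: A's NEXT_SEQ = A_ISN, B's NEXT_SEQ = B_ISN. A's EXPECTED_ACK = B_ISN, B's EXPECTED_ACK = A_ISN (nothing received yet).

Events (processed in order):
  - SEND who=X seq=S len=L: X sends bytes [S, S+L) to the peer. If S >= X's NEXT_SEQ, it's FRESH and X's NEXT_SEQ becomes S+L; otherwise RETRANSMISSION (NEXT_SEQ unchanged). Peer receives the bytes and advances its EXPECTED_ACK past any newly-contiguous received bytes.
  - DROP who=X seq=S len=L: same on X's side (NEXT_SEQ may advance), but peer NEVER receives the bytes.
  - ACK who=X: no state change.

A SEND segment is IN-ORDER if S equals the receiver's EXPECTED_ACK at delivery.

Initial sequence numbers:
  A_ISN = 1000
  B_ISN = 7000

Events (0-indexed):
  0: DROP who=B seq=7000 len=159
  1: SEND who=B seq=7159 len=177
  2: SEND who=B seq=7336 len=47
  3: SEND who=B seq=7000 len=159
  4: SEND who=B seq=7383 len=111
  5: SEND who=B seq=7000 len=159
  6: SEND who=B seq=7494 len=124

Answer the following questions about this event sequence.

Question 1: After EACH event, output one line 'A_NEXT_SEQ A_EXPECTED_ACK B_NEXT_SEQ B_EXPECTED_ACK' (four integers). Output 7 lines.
1000 7000 7159 1000
1000 7000 7336 1000
1000 7000 7383 1000
1000 7383 7383 1000
1000 7494 7494 1000
1000 7494 7494 1000
1000 7618 7618 1000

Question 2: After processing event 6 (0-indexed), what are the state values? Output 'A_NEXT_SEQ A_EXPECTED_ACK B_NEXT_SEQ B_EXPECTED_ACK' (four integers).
After event 0: A_seq=1000 A_ack=7000 B_seq=7159 B_ack=1000
After event 1: A_seq=1000 A_ack=7000 B_seq=7336 B_ack=1000
After event 2: A_seq=1000 A_ack=7000 B_seq=7383 B_ack=1000
After event 3: A_seq=1000 A_ack=7383 B_seq=7383 B_ack=1000
After event 4: A_seq=1000 A_ack=7494 B_seq=7494 B_ack=1000
After event 5: A_seq=1000 A_ack=7494 B_seq=7494 B_ack=1000
After event 6: A_seq=1000 A_ack=7618 B_seq=7618 B_ack=1000

1000 7618 7618 1000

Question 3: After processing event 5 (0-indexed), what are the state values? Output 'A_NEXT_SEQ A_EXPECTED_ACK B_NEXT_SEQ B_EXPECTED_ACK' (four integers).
After event 0: A_seq=1000 A_ack=7000 B_seq=7159 B_ack=1000
After event 1: A_seq=1000 A_ack=7000 B_seq=7336 B_ack=1000
After event 2: A_seq=1000 A_ack=7000 B_seq=7383 B_ack=1000
After event 3: A_seq=1000 A_ack=7383 B_seq=7383 B_ack=1000
After event 4: A_seq=1000 A_ack=7494 B_seq=7494 B_ack=1000
After event 5: A_seq=1000 A_ack=7494 B_seq=7494 B_ack=1000

1000 7494 7494 1000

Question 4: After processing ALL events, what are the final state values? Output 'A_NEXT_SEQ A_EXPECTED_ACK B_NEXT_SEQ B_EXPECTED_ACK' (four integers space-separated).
After event 0: A_seq=1000 A_ack=7000 B_seq=7159 B_ack=1000
After event 1: A_seq=1000 A_ack=7000 B_seq=7336 B_ack=1000
After event 2: A_seq=1000 A_ack=7000 B_seq=7383 B_ack=1000
After event 3: A_seq=1000 A_ack=7383 B_seq=7383 B_ack=1000
After event 4: A_seq=1000 A_ack=7494 B_seq=7494 B_ack=1000
After event 5: A_seq=1000 A_ack=7494 B_seq=7494 B_ack=1000
After event 6: A_seq=1000 A_ack=7618 B_seq=7618 B_ack=1000

Answer: 1000 7618 7618 1000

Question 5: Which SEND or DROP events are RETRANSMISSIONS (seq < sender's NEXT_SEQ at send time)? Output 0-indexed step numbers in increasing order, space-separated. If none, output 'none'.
Answer: 3 5

Derivation:
Step 0: DROP seq=7000 -> fresh
Step 1: SEND seq=7159 -> fresh
Step 2: SEND seq=7336 -> fresh
Step 3: SEND seq=7000 -> retransmit
Step 4: SEND seq=7383 -> fresh
Step 5: SEND seq=7000 -> retransmit
Step 6: SEND seq=7494 -> fresh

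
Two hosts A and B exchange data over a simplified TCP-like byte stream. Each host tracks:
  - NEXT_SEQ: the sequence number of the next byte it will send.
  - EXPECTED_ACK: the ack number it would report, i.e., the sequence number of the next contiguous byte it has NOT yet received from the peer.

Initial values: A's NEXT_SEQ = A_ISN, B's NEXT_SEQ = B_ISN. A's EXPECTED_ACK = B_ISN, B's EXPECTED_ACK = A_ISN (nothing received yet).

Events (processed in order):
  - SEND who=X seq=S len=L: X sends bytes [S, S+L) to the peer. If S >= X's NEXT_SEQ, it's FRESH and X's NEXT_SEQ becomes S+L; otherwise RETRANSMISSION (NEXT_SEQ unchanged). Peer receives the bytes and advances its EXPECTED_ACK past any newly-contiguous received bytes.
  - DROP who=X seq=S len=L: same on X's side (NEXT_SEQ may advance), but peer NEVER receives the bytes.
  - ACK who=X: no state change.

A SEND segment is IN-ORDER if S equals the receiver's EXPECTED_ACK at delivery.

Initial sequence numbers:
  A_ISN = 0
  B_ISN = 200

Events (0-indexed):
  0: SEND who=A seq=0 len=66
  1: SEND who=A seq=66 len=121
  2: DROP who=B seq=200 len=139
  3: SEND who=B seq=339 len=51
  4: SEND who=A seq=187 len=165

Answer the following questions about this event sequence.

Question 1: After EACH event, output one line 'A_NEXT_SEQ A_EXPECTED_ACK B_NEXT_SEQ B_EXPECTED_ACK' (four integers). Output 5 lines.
66 200 200 66
187 200 200 187
187 200 339 187
187 200 390 187
352 200 390 352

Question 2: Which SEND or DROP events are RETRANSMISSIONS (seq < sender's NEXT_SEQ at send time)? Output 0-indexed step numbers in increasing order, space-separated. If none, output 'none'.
Answer: none

Derivation:
Step 0: SEND seq=0 -> fresh
Step 1: SEND seq=66 -> fresh
Step 2: DROP seq=200 -> fresh
Step 3: SEND seq=339 -> fresh
Step 4: SEND seq=187 -> fresh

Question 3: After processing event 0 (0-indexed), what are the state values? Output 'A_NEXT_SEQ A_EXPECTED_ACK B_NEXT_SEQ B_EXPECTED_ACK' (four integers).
After event 0: A_seq=66 A_ack=200 B_seq=200 B_ack=66

66 200 200 66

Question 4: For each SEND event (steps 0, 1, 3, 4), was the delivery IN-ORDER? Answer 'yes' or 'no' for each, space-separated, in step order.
Step 0: SEND seq=0 -> in-order
Step 1: SEND seq=66 -> in-order
Step 3: SEND seq=339 -> out-of-order
Step 4: SEND seq=187 -> in-order

Answer: yes yes no yes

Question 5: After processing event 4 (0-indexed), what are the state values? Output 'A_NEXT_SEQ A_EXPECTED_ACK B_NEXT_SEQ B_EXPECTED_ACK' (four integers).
After event 0: A_seq=66 A_ack=200 B_seq=200 B_ack=66
After event 1: A_seq=187 A_ack=200 B_seq=200 B_ack=187
After event 2: A_seq=187 A_ack=200 B_seq=339 B_ack=187
After event 3: A_seq=187 A_ack=200 B_seq=390 B_ack=187
After event 4: A_seq=352 A_ack=200 B_seq=390 B_ack=352

352 200 390 352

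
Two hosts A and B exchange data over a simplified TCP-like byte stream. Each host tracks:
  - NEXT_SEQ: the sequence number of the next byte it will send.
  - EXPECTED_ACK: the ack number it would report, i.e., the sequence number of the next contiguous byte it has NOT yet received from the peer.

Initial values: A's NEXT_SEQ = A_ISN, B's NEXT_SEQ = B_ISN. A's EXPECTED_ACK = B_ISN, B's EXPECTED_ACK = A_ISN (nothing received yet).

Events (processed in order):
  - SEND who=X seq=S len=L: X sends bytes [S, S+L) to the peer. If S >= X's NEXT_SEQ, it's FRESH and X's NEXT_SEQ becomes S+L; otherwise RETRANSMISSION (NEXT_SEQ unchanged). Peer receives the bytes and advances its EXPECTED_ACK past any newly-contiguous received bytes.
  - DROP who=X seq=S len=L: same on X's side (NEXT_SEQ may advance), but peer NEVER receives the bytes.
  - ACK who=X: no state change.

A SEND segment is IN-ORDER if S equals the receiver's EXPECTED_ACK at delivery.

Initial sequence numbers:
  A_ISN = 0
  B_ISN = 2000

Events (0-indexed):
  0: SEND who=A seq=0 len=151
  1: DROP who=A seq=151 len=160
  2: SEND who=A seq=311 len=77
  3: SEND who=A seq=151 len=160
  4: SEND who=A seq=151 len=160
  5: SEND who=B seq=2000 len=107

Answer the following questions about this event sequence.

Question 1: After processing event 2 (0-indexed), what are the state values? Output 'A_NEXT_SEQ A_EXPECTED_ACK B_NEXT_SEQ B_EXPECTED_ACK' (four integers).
After event 0: A_seq=151 A_ack=2000 B_seq=2000 B_ack=151
After event 1: A_seq=311 A_ack=2000 B_seq=2000 B_ack=151
After event 2: A_seq=388 A_ack=2000 B_seq=2000 B_ack=151

388 2000 2000 151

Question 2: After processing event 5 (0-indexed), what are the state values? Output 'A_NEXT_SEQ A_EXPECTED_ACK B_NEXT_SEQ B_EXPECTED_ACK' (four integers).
After event 0: A_seq=151 A_ack=2000 B_seq=2000 B_ack=151
After event 1: A_seq=311 A_ack=2000 B_seq=2000 B_ack=151
After event 2: A_seq=388 A_ack=2000 B_seq=2000 B_ack=151
After event 3: A_seq=388 A_ack=2000 B_seq=2000 B_ack=388
After event 4: A_seq=388 A_ack=2000 B_seq=2000 B_ack=388
After event 5: A_seq=388 A_ack=2107 B_seq=2107 B_ack=388

388 2107 2107 388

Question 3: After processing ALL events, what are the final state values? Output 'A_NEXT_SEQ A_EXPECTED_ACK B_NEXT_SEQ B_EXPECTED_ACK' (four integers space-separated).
After event 0: A_seq=151 A_ack=2000 B_seq=2000 B_ack=151
After event 1: A_seq=311 A_ack=2000 B_seq=2000 B_ack=151
After event 2: A_seq=388 A_ack=2000 B_seq=2000 B_ack=151
After event 3: A_seq=388 A_ack=2000 B_seq=2000 B_ack=388
After event 4: A_seq=388 A_ack=2000 B_seq=2000 B_ack=388
After event 5: A_seq=388 A_ack=2107 B_seq=2107 B_ack=388

Answer: 388 2107 2107 388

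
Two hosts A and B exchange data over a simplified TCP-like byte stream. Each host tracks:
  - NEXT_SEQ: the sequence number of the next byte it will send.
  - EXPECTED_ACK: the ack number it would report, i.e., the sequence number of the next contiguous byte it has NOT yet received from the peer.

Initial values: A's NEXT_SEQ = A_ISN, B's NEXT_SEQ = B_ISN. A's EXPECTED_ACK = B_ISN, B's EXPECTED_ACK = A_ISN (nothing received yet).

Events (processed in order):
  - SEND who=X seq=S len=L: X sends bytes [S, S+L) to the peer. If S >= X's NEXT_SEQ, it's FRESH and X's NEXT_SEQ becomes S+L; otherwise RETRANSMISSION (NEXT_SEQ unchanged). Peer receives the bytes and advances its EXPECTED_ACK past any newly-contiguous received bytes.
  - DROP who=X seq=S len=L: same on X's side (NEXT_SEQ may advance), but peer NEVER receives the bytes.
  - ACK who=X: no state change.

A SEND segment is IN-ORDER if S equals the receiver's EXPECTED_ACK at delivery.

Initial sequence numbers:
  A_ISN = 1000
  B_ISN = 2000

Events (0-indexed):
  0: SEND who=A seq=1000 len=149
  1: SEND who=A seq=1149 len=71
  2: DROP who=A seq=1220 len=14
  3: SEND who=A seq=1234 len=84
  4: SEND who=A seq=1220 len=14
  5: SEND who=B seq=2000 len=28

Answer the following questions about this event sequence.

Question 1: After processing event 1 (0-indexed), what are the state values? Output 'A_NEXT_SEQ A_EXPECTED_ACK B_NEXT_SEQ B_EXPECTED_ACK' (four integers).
After event 0: A_seq=1149 A_ack=2000 B_seq=2000 B_ack=1149
After event 1: A_seq=1220 A_ack=2000 B_seq=2000 B_ack=1220

1220 2000 2000 1220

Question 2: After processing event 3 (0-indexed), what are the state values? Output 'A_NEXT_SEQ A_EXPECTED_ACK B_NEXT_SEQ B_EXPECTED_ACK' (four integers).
After event 0: A_seq=1149 A_ack=2000 B_seq=2000 B_ack=1149
After event 1: A_seq=1220 A_ack=2000 B_seq=2000 B_ack=1220
After event 2: A_seq=1234 A_ack=2000 B_seq=2000 B_ack=1220
After event 3: A_seq=1318 A_ack=2000 B_seq=2000 B_ack=1220

1318 2000 2000 1220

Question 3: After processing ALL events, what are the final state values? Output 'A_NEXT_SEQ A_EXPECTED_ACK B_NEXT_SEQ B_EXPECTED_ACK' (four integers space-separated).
After event 0: A_seq=1149 A_ack=2000 B_seq=2000 B_ack=1149
After event 1: A_seq=1220 A_ack=2000 B_seq=2000 B_ack=1220
After event 2: A_seq=1234 A_ack=2000 B_seq=2000 B_ack=1220
After event 3: A_seq=1318 A_ack=2000 B_seq=2000 B_ack=1220
After event 4: A_seq=1318 A_ack=2000 B_seq=2000 B_ack=1318
After event 5: A_seq=1318 A_ack=2028 B_seq=2028 B_ack=1318

Answer: 1318 2028 2028 1318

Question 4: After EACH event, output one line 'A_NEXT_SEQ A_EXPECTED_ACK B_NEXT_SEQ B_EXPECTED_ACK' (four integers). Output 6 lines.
1149 2000 2000 1149
1220 2000 2000 1220
1234 2000 2000 1220
1318 2000 2000 1220
1318 2000 2000 1318
1318 2028 2028 1318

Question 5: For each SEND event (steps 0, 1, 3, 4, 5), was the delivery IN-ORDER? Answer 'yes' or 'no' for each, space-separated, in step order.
Answer: yes yes no yes yes

Derivation:
Step 0: SEND seq=1000 -> in-order
Step 1: SEND seq=1149 -> in-order
Step 3: SEND seq=1234 -> out-of-order
Step 4: SEND seq=1220 -> in-order
Step 5: SEND seq=2000 -> in-order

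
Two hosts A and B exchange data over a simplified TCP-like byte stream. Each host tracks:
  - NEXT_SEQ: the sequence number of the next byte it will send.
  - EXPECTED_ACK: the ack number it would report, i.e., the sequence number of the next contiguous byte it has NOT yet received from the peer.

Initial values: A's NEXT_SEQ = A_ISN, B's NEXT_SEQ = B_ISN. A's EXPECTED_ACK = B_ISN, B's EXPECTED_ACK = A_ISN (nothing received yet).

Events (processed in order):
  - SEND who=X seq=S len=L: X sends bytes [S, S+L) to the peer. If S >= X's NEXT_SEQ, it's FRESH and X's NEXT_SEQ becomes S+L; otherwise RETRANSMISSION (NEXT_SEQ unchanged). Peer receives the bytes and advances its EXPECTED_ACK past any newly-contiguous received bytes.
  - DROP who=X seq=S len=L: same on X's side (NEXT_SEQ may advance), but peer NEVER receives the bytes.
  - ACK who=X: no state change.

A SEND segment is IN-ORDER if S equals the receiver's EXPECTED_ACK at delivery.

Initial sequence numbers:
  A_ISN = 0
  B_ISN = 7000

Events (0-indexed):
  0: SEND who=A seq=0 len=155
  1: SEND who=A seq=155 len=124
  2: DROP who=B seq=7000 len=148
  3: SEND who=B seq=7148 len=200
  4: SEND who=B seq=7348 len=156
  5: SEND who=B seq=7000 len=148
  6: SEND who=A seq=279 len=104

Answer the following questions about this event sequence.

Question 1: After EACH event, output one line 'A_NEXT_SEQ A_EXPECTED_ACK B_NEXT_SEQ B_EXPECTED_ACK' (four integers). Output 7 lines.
155 7000 7000 155
279 7000 7000 279
279 7000 7148 279
279 7000 7348 279
279 7000 7504 279
279 7504 7504 279
383 7504 7504 383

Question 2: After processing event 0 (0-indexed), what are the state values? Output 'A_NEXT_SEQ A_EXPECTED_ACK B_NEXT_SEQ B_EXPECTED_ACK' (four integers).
After event 0: A_seq=155 A_ack=7000 B_seq=7000 B_ack=155

155 7000 7000 155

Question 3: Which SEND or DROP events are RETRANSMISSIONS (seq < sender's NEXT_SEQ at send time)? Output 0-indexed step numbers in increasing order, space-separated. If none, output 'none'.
Step 0: SEND seq=0 -> fresh
Step 1: SEND seq=155 -> fresh
Step 2: DROP seq=7000 -> fresh
Step 3: SEND seq=7148 -> fresh
Step 4: SEND seq=7348 -> fresh
Step 5: SEND seq=7000 -> retransmit
Step 6: SEND seq=279 -> fresh

Answer: 5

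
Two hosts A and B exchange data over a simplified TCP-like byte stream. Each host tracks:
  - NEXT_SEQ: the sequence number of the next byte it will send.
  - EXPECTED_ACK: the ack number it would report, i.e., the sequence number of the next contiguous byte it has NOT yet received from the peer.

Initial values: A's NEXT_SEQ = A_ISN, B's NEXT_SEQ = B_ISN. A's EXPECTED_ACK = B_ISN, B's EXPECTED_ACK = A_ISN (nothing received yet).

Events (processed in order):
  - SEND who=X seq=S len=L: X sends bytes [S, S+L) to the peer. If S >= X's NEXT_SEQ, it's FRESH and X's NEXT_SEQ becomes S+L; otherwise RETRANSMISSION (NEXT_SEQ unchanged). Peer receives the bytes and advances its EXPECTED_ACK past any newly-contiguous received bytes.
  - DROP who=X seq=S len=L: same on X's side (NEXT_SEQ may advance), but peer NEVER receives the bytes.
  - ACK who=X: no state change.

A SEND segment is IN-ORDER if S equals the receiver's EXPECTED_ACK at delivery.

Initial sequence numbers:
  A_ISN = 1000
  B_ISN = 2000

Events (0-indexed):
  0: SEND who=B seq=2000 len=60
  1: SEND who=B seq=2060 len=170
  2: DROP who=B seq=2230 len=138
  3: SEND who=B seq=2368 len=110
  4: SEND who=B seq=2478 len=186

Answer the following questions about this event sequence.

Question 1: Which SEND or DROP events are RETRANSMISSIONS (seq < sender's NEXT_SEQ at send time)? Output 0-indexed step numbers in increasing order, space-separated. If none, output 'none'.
Step 0: SEND seq=2000 -> fresh
Step 1: SEND seq=2060 -> fresh
Step 2: DROP seq=2230 -> fresh
Step 3: SEND seq=2368 -> fresh
Step 4: SEND seq=2478 -> fresh

Answer: none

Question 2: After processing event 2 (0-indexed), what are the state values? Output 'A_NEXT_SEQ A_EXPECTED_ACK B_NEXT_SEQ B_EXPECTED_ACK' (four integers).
After event 0: A_seq=1000 A_ack=2060 B_seq=2060 B_ack=1000
After event 1: A_seq=1000 A_ack=2230 B_seq=2230 B_ack=1000
After event 2: A_seq=1000 A_ack=2230 B_seq=2368 B_ack=1000

1000 2230 2368 1000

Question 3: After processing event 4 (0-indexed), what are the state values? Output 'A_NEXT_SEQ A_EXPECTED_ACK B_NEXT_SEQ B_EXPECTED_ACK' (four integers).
After event 0: A_seq=1000 A_ack=2060 B_seq=2060 B_ack=1000
After event 1: A_seq=1000 A_ack=2230 B_seq=2230 B_ack=1000
After event 2: A_seq=1000 A_ack=2230 B_seq=2368 B_ack=1000
After event 3: A_seq=1000 A_ack=2230 B_seq=2478 B_ack=1000
After event 4: A_seq=1000 A_ack=2230 B_seq=2664 B_ack=1000

1000 2230 2664 1000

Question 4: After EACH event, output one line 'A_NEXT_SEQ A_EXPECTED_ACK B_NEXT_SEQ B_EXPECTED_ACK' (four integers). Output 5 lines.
1000 2060 2060 1000
1000 2230 2230 1000
1000 2230 2368 1000
1000 2230 2478 1000
1000 2230 2664 1000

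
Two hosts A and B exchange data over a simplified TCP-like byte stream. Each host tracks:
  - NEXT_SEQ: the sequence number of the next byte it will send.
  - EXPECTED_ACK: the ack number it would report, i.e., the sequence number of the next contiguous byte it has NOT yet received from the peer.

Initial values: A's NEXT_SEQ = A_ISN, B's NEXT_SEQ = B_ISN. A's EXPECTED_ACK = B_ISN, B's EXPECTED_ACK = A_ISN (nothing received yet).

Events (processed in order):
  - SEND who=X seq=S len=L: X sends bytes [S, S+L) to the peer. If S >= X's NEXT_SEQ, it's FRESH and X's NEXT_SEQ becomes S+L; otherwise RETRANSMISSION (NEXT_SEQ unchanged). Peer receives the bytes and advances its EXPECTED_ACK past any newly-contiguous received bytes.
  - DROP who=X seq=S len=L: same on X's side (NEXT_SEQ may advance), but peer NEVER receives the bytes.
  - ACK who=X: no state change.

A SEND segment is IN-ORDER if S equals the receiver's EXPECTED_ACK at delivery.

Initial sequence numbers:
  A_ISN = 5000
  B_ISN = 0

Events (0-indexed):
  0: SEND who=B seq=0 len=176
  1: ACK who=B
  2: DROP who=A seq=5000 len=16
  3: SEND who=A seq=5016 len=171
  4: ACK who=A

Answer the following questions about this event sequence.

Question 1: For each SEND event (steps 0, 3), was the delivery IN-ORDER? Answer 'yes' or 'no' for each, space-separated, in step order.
Answer: yes no

Derivation:
Step 0: SEND seq=0 -> in-order
Step 3: SEND seq=5016 -> out-of-order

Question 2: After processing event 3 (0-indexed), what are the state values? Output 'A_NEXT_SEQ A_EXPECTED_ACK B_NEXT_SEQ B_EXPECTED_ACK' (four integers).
After event 0: A_seq=5000 A_ack=176 B_seq=176 B_ack=5000
After event 1: A_seq=5000 A_ack=176 B_seq=176 B_ack=5000
After event 2: A_seq=5016 A_ack=176 B_seq=176 B_ack=5000
After event 3: A_seq=5187 A_ack=176 B_seq=176 B_ack=5000

5187 176 176 5000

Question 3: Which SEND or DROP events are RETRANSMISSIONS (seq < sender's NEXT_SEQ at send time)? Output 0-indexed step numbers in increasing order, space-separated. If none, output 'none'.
Answer: none

Derivation:
Step 0: SEND seq=0 -> fresh
Step 2: DROP seq=5000 -> fresh
Step 3: SEND seq=5016 -> fresh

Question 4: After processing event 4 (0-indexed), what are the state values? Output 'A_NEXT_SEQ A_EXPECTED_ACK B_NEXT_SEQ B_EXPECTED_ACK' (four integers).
After event 0: A_seq=5000 A_ack=176 B_seq=176 B_ack=5000
After event 1: A_seq=5000 A_ack=176 B_seq=176 B_ack=5000
After event 2: A_seq=5016 A_ack=176 B_seq=176 B_ack=5000
After event 3: A_seq=5187 A_ack=176 B_seq=176 B_ack=5000
After event 4: A_seq=5187 A_ack=176 B_seq=176 B_ack=5000

5187 176 176 5000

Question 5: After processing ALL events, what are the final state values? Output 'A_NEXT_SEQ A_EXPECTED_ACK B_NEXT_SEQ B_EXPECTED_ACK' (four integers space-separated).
Answer: 5187 176 176 5000

Derivation:
After event 0: A_seq=5000 A_ack=176 B_seq=176 B_ack=5000
After event 1: A_seq=5000 A_ack=176 B_seq=176 B_ack=5000
After event 2: A_seq=5016 A_ack=176 B_seq=176 B_ack=5000
After event 3: A_seq=5187 A_ack=176 B_seq=176 B_ack=5000
After event 4: A_seq=5187 A_ack=176 B_seq=176 B_ack=5000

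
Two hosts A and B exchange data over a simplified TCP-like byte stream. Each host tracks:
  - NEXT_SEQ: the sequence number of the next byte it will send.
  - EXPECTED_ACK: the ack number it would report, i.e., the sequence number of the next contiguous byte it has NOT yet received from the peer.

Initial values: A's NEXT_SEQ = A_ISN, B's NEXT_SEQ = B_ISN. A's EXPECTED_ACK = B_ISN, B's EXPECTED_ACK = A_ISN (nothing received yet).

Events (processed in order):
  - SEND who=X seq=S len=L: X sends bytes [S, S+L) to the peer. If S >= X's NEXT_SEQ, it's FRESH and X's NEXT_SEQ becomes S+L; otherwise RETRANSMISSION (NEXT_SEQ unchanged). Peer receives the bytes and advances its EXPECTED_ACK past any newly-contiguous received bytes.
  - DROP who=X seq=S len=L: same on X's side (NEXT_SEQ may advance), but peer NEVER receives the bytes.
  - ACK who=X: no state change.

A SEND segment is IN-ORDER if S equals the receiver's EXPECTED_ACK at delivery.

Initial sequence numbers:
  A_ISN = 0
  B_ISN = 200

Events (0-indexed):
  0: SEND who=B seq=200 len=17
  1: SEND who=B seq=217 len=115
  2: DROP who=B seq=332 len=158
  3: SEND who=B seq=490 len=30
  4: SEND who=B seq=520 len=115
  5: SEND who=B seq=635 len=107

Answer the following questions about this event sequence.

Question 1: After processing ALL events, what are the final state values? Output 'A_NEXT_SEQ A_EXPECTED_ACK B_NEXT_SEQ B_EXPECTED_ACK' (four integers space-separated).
Answer: 0 332 742 0

Derivation:
After event 0: A_seq=0 A_ack=217 B_seq=217 B_ack=0
After event 1: A_seq=0 A_ack=332 B_seq=332 B_ack=0
After event 2: A_seq=0 A_ack=332 B_seq=490 B_ack=0
After event 3: A_seq=0 A_ack=332 B_seq=520 B_ack=0
After event 4: A_seq=0 A_ack=332 B_seq=635 B_ack=0
After event 5: A_seq=0 A_ack=332 B_seq=742 B_ack=0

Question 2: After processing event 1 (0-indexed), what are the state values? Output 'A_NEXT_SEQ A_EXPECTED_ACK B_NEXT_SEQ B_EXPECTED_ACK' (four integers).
After event 0: A_seq=0 A_ack=217 B_seq=217 B_ack=0
After event 1: A_seq=0 A_ack=332 B_seq=332 B_ack=0

0 332 332 0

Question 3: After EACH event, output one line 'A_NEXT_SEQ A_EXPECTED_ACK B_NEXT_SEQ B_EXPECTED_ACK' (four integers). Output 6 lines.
0 217 217 0
0 332 332 0
0 332 490 0
0 332 520 0
0 332 635 0
0 332 742 0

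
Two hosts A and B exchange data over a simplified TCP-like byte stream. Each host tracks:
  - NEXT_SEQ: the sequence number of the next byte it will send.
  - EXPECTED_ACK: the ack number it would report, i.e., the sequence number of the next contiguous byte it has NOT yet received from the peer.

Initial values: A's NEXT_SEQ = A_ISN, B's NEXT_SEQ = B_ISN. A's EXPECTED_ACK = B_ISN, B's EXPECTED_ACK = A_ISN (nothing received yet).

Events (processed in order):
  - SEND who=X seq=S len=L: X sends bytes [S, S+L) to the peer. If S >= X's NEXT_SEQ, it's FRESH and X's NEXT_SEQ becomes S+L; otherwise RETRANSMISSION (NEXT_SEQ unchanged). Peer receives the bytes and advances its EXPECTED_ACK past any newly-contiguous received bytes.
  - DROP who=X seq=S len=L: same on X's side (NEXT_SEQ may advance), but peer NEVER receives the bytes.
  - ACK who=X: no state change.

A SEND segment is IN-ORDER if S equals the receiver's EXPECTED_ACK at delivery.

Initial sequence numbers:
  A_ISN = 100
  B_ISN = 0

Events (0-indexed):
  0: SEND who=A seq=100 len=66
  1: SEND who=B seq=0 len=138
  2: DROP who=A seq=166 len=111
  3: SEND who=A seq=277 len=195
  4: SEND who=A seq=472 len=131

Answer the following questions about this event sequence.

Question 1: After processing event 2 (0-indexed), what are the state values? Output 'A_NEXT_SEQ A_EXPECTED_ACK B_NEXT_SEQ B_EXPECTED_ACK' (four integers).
After event 0: A_seq=166 A_ack=0 B_seq=0 B_ack=166
After event 1: A_seq=166 A_ack=138 B_seq=138 B_ack=166
After event 2: A_seq=277 A_ack=138 B_seq=138 B_ack=166

277 138 138 166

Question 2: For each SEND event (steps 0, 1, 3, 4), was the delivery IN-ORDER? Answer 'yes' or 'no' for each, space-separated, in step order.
Answer: yes yes no no

Derivation:
Step 0: SEND seq=100 -> in-order
Step 1: SEND seq=0 -> in-order
Step 3: SEND seq=277 -> out-of-order
Step 4: SEND seq=472 -> out-of-order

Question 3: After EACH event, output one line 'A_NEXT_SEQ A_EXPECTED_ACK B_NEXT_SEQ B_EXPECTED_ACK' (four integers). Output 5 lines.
166 0 0 166
166 138 138 166
277 138 138 166
472 138 138 166
603 138 138 166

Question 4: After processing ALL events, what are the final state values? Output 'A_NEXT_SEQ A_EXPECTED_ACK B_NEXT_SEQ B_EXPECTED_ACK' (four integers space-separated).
After event 0: A_seq=166 A_ack=0 B_seq=0 B_ack=166
After event 1: A_seq=166 A_ack=138 B_seq=138 B_ack=166
After event 2: A_seq=277 A_ack=138 B_seq=138 B_ack=166
After event 3: A_seq=472 A_ack=138 B_seq=138 B_ack=166
After event 4: A_seq=603 A_ack=138 B_seq=138 B_ack=166

Answer: 603 138 138 166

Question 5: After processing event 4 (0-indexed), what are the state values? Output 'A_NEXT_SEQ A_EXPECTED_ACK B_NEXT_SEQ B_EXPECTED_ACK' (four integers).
After event 0: A_seq=166 A_ack=0 B_seq=0 B_ack=166
After event 1: A_seq=166 A_ack=138 B_seq=138 B_ack=166
After event 2: A_seq=277 A_ack=138 B_seq=138 B_ack=166
After event 3: A_seq=472 A_ack=138 B_seq=138 B_ack=166
After event 4: A_seq=603 A_ack=138 B_seq=138 B_ack=166

603 138 138 166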